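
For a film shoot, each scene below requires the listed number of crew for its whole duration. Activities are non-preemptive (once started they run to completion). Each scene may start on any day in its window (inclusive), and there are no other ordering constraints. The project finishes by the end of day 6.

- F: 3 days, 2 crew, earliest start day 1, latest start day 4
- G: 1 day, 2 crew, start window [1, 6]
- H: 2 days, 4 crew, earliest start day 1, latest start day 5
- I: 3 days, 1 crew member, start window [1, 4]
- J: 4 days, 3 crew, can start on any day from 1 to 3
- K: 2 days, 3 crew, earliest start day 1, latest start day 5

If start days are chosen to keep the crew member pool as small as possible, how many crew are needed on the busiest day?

7

Early-start (F@1, G@1, H@1, I@1, J@1, K@1) gives peak 15: d1:15  d2:13  d3:6  d4:3  d5:0  d6:0.
Shift H→5, I→2, K→4.
Schedule F@1, G@1, H@5, I@2, J@1, K@4: d1:7  d2:6  d3:6  d4:7  d5:7  d6:4 — peak 7.
Total crew member-days = 37 over 6 days ⇒ peak ≥ ⌈37/6⌉ = 7, so 7 is optimal.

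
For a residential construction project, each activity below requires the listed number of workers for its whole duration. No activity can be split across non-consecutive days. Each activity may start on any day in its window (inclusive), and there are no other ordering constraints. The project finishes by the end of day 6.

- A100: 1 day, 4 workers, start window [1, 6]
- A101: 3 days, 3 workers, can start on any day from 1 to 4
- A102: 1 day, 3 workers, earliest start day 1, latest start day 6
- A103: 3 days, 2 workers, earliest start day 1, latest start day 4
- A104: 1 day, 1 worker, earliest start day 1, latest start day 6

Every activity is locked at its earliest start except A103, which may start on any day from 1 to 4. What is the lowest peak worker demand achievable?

11

A103@1: d1:13  d2:5  d3:5  d4:0  d5:0  d6:0 → peak 13
A103@2: d1:11  d2:5  d3:5  d4:2  d5:0  d6:0 → peak 11
A103@3: d1:11  d2:3  d3:5  d4:2  d5:2  d6:0 → peak 11
A103@4: d1:11  d2:3  d3:3  d4:2  d5:2  d6:2 → peak 11
Best is A103@2, peak 11.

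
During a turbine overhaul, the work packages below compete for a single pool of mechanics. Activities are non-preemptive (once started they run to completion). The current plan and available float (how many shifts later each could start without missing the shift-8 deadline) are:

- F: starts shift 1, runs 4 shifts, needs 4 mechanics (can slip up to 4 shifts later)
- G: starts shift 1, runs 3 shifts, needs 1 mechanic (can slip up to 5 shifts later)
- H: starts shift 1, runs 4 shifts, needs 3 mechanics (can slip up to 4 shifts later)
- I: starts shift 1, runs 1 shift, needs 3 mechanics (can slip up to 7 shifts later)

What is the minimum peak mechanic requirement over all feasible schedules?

Early-start (F@1, G@1, H@1, I@1) gives peak 11: s1:11  s2:8  s3:8  s4:7  s5:0  s6:0  s7:0  s8:0.
Shift H→5, I→5.
Schedule F@1, G@1, H@5, I@5: s1:5  s2:5  s3:5  s4:4  s5:6  s6:3  s7:3  s8:3 — peak 6.

6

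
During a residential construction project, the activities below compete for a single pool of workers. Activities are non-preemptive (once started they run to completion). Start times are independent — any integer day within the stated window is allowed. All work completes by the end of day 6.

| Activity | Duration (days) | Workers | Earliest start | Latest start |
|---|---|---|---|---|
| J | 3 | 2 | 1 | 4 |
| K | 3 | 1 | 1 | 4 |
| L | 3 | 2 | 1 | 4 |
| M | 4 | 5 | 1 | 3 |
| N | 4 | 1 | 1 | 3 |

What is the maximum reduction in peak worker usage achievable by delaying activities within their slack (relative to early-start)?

2

Early-start peak: d1:11  d2:11  d3:11  d4:6  d5:0  d6:0 ⇒ 11.
Leveled (J@1, K@1, L@4, M@1, N@1): d1:9  d2:9  d3:9  d4:8  d5:2  d6:2 ⇒ 9.
Reduction 11 − 9 = 2.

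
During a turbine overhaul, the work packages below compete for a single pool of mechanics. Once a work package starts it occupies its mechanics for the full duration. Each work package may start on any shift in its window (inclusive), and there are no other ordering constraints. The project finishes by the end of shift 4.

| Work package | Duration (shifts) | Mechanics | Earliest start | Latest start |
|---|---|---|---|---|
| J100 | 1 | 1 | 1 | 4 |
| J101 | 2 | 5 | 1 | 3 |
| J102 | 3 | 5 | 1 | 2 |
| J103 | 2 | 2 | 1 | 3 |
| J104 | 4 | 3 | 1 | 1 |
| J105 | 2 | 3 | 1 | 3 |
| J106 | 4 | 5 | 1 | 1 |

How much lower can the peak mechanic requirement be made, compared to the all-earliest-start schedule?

Early-start peak: s1:24  s2:23  s3:13  s4:8 ⇒ 24.
Leveled (J100@1, J101@1, J102@2, J103@3, J104@1, J105@3, J106@1): s1:14  s2:18  s3:18  s4:18 ⇒ 18.
Reduction 24 − 18 = 6.

6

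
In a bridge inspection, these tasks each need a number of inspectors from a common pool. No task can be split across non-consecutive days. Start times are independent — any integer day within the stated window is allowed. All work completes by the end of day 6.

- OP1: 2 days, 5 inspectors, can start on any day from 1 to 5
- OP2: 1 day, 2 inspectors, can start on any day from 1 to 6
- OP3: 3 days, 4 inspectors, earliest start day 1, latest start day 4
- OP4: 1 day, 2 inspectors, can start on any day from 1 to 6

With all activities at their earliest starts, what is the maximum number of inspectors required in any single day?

13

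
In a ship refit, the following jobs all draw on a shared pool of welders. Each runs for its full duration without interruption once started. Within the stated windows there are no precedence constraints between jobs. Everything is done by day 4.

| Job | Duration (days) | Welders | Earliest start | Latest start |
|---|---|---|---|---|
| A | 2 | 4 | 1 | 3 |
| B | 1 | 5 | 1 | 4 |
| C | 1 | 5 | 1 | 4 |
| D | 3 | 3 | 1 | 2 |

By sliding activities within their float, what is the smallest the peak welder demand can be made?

8

Early-start (A@1, B@1, C@1, D@1) gives peak 17: d1:17  d2:7  d3:3  d4:0.
Shift B→3, C→4.
Schedule A@1, B@3, C@4, D@1: d1:7  d2:7  d3:8  d4:5 — peak 8.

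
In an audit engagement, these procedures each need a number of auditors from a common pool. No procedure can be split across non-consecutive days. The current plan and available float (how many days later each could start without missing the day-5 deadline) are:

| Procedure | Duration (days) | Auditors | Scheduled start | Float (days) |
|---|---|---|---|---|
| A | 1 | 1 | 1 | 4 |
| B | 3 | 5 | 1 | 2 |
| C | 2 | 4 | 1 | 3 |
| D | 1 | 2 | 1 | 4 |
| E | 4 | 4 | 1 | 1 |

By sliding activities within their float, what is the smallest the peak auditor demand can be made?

9

Early-start (A@1, B@1, C@1, D@1, E@1) gives peak 16: d1:16  d2:13  d3:9  d4:4  d5:0.
Shift C→4, E→2.
Schedule A@1, B@1, C@4, D@1, E@2: d1:8  d2:9  d3:9  d4:8  d5:8 — peak 9.
Total auditor-days = 42 over 5 days ⇒ peak ≥ ⌈42/5⌉ = 9, so 9 is optimal.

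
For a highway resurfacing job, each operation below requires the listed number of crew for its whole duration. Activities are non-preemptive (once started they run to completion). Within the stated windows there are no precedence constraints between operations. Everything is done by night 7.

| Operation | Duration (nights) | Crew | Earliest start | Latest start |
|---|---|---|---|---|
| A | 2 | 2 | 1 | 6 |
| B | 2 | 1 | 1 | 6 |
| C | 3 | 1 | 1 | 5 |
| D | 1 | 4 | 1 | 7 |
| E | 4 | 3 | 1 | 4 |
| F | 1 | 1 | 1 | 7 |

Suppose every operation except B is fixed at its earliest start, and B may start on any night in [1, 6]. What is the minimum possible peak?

11

B@1: n1:12  n2:7  n3:4  n4:3  n5:0  n6:0  n7:0 → peak 12
B@2: n1:11  n2:7  n3:5  n4:3  n5:0  n6:0  n7:0 → peak 11
B@3: n1:11  n2:6  n3:5  n4:4  n5:0  n6:0  n7:0 → peak 11
B@4: n1:11  n2:6  n3:4  n4:4  n5:1  n6:0  n7:0 → peak 11
B@5: n1:11  n2:6  n3:4  n4:3  n5:1  n6:1  n7:0 → peak 11
B@6: n1:11  n2:6  n3:4  n4:3  n5:0  n6:1  n7:1 → peak 11
Best is B@2, peak 11.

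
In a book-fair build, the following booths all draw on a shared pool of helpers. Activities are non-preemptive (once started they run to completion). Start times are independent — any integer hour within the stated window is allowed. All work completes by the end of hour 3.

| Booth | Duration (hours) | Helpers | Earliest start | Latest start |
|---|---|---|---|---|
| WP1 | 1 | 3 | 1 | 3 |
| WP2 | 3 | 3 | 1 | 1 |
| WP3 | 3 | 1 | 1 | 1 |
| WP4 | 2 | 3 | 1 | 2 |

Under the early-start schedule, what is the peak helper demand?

10

Early-start schedule: WP1@1, WP2@1, WP3@1, WP4@1.
Load per hour: hour 1: 10, hour 2: 7, hour 3: 4.
Peak is 10.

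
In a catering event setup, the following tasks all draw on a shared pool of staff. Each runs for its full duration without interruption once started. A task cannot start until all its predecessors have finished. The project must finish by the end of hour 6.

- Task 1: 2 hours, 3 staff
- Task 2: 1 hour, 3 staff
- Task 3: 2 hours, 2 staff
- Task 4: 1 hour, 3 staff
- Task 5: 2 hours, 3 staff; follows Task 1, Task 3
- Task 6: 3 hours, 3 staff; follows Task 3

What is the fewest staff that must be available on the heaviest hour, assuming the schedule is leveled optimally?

6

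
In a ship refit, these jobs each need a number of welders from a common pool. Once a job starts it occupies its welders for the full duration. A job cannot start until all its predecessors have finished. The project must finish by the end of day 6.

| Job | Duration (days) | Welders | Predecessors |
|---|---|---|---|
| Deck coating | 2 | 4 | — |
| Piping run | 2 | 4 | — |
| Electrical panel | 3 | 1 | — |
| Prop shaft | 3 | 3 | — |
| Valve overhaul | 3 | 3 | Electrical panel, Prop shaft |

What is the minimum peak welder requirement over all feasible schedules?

Early-start (Deck coating@1, Piping run@1, Electrical panel@1, Prop shaft@1, Valve overhaul@4) gives peak 12: d1:12  d2:12  d3:4  d4:3  d5:3  d6:3.
Shift Piping run→3.
Schedule Deck coating@1, Piping run@3, Electrical panel@1, Prop shaft@1, Valve overhaul@4: d1:8  d2:8  d3:8  d4:7  d5:3  d6:3 — peak 8.

8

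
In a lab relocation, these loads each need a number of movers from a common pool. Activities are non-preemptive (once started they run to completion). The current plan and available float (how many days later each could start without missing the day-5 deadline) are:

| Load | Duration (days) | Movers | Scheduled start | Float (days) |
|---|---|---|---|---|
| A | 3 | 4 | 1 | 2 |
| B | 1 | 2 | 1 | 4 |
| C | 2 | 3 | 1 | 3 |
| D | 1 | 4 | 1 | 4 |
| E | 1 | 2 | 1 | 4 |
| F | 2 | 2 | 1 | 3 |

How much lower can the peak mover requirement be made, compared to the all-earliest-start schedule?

10

Early-start peak: d1:17  d2:9  d3:4  d4:0  d5:0 ⇒ 17.
Leveled (A@1, B@1, C@2, D@4, E@5, F@4): d1:6  d2:7  d3:7  d4:6  d5:4 ⇒ 7.
Reduction 17 − 7 = 10.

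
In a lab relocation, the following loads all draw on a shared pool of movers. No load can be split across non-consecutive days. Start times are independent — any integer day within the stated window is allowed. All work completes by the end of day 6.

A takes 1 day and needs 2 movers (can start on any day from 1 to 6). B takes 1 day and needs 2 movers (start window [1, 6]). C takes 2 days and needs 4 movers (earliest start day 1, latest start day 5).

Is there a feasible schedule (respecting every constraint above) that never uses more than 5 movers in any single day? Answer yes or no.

yes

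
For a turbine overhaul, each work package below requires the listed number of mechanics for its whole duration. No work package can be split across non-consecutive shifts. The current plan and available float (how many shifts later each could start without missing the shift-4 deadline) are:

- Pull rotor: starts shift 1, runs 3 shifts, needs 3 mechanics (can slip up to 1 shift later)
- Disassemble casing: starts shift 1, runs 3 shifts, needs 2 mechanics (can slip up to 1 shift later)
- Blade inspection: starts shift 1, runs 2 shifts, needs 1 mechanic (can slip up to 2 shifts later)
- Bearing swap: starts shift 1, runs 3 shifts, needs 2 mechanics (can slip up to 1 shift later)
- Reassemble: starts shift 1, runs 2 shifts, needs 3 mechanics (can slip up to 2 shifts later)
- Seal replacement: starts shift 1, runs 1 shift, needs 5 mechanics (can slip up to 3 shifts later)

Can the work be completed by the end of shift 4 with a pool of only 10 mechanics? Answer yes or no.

Schedule Pull rotor@1, Disassemble casing@1, Blade inspection@1, Bearing swap@1, Reassemble@3, Seal replacement@4: s1:8  s2:8  s3:10  s4:8 — peak 10 ≤ 10.

yes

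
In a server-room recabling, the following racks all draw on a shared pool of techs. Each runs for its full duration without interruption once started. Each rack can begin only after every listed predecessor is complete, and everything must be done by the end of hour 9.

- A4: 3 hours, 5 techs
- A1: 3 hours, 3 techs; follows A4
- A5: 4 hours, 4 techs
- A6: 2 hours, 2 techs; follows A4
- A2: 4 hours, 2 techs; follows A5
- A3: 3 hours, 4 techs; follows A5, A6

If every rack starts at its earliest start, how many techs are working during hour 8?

6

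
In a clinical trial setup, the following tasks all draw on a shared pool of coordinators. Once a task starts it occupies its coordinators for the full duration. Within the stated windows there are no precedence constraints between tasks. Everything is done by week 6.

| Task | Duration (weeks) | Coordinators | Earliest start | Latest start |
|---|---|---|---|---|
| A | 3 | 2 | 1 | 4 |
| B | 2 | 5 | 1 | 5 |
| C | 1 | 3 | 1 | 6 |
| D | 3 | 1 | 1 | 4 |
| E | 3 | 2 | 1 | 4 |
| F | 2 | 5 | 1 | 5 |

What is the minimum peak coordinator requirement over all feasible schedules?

Early-start (A@1, B@1, C@1, D@1, E@1, F@1) gives peak 18: w1:18  w2:15  w3:5  w4:0  w5:0  w6:0.
Shift C→3, E→3, F→4.
Schedule A@1, B@1, C@3, D@1, E@3, F@4: w1:8  w2:8  w3:8  w4:7  w5:7  w6:0 — peak 8.

8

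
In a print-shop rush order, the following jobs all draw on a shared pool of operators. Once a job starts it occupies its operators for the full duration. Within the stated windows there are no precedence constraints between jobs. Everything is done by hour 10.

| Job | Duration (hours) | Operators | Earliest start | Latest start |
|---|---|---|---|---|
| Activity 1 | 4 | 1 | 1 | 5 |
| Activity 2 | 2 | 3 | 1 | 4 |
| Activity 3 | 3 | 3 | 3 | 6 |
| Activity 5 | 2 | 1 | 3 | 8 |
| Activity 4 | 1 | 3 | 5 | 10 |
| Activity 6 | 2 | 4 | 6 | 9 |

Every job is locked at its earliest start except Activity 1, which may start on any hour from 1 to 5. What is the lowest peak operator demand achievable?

Activity 1@1: h1:4  h2:4  h3:5  h4:5  h5:6  h6:4  h7:4  h8:0  h9:0  h10:0 → peak 6
Activity 1@2: h1:3  h2:4  h3:5  h4:5  h5:7  h6:4  h7:4  h8:0  h9:0  h10:0 → peak 7
Activity 1@3: h1:3  h2:3  h3:5  h4:5  h5:7  h6:5  h7:4  h8:0  h9:0  h10:0 → peak 7
Activity 1@4: h1:3  h2:3  h3:4  h4:5  h5:7  h6:5  h7:5  h8:0  h9:0  h10:0 → peak 7
Activity 1@5: h1:3  h2:3  h3:4  h4:4  h5:7  h6:5  h7:5  h8:1  h9:0  h10:0 → peak 7
Best is Activity 1@1, peak 6.

6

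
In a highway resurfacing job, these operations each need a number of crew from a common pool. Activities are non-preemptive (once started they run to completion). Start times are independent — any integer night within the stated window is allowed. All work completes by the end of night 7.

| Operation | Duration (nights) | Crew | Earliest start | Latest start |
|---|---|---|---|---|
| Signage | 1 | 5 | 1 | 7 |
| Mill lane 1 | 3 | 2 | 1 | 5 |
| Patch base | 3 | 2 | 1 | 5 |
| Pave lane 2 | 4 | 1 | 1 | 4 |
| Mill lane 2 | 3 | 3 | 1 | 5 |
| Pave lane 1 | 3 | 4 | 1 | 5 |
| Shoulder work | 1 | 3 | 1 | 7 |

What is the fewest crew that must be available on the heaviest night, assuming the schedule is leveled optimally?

Early-start (Signage@1, Mill lane 1@1, Patch base@1, Pave lane 2@1, Mill lane 2@1, Pave lane 1@1, Shoulder work@1) gives peak 20: n1:20  n2:12  n3:12  n4:1  n5:0  n6:0  n7:0.
Shift Patch base→4, Pave lane 2→2, Mill lane 2→2, Pave lane 1→5, Shoulder work→7.
Schedule Signage@1, Mill lane 1@1, Patch base@4, Pave lane 2@2, Mill lane 2@2, Pave lane 1@5, Shoulder work@7: n1:7  n2:6  n3:6  n4:6  n5:7  n6:6  n7:7 — peak 7.
Total crew member-nights = 45 over 7 nights ⇒ peak ≥ ⌈45/7⌉ = 7, so 7 is optimal.

7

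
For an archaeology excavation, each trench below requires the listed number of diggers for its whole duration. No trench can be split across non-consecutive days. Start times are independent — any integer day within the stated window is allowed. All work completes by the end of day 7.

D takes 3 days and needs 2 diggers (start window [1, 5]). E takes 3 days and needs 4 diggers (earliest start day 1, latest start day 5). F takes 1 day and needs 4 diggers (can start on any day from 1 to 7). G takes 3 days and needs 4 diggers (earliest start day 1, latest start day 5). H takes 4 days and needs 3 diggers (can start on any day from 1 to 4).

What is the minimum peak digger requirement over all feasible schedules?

Early-start (D@1, E@1, F@1, G@1, H@1) gives peak 17: d1:17  d2:13  d3:13  d4:3  d5:0  d6:0  d7:0.
Shift F→4, G→5, H→4.
Schedule D@1, E@1, F@4, G@5, H@4: d1:6  d2:6  d3:6  d4:7  d5:7  d6:7  d7:7 — peak 7.
Total digger-days = 46 over 7 days ⇒ peak ≥ ⌈46/7⌉ = 7, so 7 is optimal.

7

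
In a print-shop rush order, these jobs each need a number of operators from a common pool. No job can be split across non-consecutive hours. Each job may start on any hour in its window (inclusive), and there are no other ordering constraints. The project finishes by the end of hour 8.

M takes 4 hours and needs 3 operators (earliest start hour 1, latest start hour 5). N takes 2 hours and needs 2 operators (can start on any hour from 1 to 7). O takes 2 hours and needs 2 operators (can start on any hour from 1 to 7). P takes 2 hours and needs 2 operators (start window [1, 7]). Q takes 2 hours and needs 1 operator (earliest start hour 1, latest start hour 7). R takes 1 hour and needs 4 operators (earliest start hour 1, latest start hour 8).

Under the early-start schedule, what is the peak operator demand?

Early-start schedule: M@1, N@1, O@1, P@1, Q@1, R@1.
Load per hour: hour 1: 14, hour 2: 10, hour 3: 3, hour 4: 3, hour 5: 0, hour 6: 0, hour 7: 0, hour 8: 0.
Peak is 14.

14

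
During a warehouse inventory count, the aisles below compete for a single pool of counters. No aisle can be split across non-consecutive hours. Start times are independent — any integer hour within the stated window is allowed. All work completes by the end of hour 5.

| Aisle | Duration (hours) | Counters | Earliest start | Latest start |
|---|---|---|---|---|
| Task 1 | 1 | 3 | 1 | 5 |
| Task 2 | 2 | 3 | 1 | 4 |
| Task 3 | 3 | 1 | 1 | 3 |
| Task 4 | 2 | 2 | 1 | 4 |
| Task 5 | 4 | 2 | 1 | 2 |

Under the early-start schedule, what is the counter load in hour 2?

8

At early start, hour 2 has: Task 2, Task 3, Task 4, Task 5.
Demand: 3 + 1 + 2 + 2 = 8.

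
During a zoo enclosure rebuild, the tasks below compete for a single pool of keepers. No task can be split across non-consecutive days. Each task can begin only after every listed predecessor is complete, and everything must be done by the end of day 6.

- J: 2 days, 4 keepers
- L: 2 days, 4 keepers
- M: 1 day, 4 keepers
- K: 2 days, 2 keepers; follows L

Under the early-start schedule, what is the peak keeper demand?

12

Early-start schedule: J@1, L@1, M@1, K@3.
Load per day: day 1: 12, day 2: 8, day 3: 2, day 4: 2, day 5: 0, day 6: 0.
Peak is 12.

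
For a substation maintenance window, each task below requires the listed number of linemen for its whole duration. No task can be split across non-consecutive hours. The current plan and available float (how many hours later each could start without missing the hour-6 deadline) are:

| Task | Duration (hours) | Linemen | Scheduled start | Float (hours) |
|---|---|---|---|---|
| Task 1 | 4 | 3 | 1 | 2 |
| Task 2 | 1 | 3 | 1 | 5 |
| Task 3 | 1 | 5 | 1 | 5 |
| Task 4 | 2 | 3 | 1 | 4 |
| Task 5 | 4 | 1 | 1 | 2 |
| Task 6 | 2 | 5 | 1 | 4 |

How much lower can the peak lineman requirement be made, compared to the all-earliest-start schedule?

12

Early-start peak: h1:20  h2:12  h3:4  h4:4  h5:0  h6:0 ⇒ 20.
Leveled (Task 1@1, Task 2@1, Task 3@2, Task 4@3, Task 5@3, Task 6@5): h1:6  h2:8  h3:7  h4:7  h5:6  h6:6 ⇒ 8.
Reduction 20 − 8 = 12.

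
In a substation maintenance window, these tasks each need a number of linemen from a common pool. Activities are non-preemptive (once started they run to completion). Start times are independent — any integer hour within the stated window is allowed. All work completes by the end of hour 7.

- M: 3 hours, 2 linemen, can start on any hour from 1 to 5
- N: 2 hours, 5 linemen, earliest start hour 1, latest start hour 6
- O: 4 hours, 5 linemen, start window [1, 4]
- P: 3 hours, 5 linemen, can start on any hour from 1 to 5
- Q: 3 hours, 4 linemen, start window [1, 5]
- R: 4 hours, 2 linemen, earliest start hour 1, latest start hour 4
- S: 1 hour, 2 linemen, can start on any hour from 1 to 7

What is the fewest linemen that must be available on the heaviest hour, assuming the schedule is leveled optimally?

Early-start (M@1, N@1, O@1, P@1, Q@1, R@1, S@1) gives peak 25: h1:25  h2:23  h3:18  h4:7  h5:0  h6:0  h7:0.
Shift P→3, Q→5, R→4, S→6.
Schedule M@1, N@1, O@1, P@3, Q@5, R@4, S@6: h1:12  h2:12  h3:12  h4:12  h5:11  h6:8  h7:6 — peak 12.

12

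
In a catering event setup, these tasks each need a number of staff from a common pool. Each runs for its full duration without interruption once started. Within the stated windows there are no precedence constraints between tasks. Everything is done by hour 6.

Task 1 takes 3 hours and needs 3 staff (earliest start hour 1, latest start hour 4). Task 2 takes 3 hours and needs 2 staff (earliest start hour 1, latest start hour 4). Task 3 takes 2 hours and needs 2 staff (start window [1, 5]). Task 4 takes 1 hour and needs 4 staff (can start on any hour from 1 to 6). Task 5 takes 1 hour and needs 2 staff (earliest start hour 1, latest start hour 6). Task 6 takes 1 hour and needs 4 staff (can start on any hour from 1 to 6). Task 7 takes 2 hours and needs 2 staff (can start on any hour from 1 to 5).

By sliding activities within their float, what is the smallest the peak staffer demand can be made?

6

Early-start (Task 1@1, Task 2@1, Task 3@1, Task 4@1, Task 5@1, Task 6@1, Task 7@1) gives peak 19: h1:19  h2:9  h3:5  h4:0  h5:0  h6:0.
Shift Task 3→4, Task 4→4, Task 5→5, Task 6→6, Task 7→5.
Schedule Task 1@1, Task 2@1, Task 3@4, Task 4@4, Task 5@5, Task 6@6, Task 7@5: h1:5  h2:5  h3:5  h4:6  h5:6  h6:6 — peak 6.
Total staffer-hours = 33 over 6 hours ⇒ peak ≥ ⌈33/6⌉ = 6, so 6 is optimal.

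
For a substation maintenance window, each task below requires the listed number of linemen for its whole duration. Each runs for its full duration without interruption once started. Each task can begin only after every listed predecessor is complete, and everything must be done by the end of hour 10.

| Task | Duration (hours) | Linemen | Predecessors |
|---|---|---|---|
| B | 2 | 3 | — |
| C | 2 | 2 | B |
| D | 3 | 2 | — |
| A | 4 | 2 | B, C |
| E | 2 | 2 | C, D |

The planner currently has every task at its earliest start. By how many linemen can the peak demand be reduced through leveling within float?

1

Early-start peak: h1:5  h2:5  h3:4  h4:2  h5:4  h6:4  h7:2  h8:2  h9:0  h10:0 ⇒ 5.
Leveled (B@1, C@3, D@3, A@5, E@6): h1:3  h2:3  h3:4  h4:4  h5:4  h6:4  h7:4  h8:2  h9:0  h10:0 ⇒ 4.
Reduction 5 − 4 = 1.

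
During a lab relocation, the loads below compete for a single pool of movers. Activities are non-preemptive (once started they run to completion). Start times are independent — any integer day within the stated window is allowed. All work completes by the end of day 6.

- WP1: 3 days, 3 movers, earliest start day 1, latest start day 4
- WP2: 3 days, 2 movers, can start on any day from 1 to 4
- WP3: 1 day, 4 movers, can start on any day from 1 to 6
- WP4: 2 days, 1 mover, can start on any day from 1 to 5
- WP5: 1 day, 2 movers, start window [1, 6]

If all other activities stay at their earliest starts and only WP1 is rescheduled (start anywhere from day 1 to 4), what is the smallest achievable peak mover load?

WP1@1: d1:12  d2:6  d3:5  d4:0  d5:0  d6:0 → peak 12
WP1@2: d1:9  d2:6  d3:5  d4:3  d5:0  d6:0 → peak 9
WP1@3: d1:9  d2:3  d3:5  d4:3  d5:3  d6:0 → peak 9
WP1@4: d1:9  d2:3  d3:2  d4:3  d5:3  d6:3 → peak 9
Best is WP1@2, peak 9.

9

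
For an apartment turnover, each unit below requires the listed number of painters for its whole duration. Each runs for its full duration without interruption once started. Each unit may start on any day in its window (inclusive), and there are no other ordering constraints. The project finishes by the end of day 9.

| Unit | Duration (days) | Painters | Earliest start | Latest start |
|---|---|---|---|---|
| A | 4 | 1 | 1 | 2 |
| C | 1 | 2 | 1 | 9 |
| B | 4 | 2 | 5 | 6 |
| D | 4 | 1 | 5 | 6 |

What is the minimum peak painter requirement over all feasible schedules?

Schedule A@1, C@1, B@5, D@5: d1:3  d2:1  d3:1  d4:1  d5:3  d6:3  d7:3  d8:3  d9:0 — peak 3.

3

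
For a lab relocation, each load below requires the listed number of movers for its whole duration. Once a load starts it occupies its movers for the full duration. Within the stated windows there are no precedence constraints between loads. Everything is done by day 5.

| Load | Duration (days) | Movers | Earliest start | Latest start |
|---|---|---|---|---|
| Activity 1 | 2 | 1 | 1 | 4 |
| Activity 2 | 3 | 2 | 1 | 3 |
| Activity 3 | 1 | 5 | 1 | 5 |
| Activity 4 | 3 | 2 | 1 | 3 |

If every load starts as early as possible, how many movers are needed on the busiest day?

10

Early-start schedule: Activity 1@1, Activity 2@1, Activity 3@1, Activity 4@1.
Load per day: day 1: 10, day 2: 5, day 3: 4, day 4: 0, day 5: 0.
Peak is 10.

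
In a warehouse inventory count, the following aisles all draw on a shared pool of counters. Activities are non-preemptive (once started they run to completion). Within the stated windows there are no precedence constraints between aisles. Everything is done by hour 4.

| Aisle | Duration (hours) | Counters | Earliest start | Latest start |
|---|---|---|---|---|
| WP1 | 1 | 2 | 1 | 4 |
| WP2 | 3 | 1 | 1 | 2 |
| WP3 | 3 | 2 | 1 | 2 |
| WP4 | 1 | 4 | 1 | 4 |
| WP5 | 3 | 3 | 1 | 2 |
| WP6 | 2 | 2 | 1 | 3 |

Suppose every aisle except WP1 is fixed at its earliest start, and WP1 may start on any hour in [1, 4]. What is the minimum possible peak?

12

WP1@1: h1:14  h2:8  h3:6  h4:0 → peak 14
WP1@2: h1:12  h2:10  h3:6  h4:0 → peak 12
WP1@3: h1:12  h2:8  h3:8  h4:0 → peak 12
WP1@4: h1:12  h2:8  h3:6  h4:2 → peak 12
Best is WP1@2, peak 12.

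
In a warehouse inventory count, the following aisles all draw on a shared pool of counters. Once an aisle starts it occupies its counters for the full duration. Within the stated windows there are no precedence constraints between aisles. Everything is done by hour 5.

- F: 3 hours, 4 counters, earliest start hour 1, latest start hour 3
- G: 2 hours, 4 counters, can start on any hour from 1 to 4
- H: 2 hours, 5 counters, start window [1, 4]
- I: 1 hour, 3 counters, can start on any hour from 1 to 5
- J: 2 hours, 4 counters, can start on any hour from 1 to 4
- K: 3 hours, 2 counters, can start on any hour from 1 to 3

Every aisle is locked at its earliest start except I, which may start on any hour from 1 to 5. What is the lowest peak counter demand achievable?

I@1: h1:22  h2:19  h3:6  h4:0  h5:0 → peak 22
I@2: h1:19  h2:22  h3:6  h4:0  h5:0 → peak 22
I@3: h1:19  h2:19  h3:9  h4:0  h5:0 → peak 19
I@4: h1:19  h2:19  h3:6  h4:3  h5:0 → peak 19
I@5: h1:19  h2:19  h3:6  h4:0  h5:3 → peak 19
Best is I@3, peak 19.

19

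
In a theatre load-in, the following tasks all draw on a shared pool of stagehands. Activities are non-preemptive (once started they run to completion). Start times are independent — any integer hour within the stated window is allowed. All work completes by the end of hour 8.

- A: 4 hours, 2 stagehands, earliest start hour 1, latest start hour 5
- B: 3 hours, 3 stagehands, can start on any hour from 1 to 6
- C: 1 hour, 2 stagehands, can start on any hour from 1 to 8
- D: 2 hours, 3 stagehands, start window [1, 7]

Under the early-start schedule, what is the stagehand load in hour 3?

At early start, hour 3 has: A, B.
Demand: 2 + 3 = 5.

5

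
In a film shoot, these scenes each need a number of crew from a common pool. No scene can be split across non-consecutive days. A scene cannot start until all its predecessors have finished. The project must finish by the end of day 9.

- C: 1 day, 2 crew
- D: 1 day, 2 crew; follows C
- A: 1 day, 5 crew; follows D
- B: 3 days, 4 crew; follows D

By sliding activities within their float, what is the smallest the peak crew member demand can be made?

Early-start (C@1, D@2, A@3, B@3) gives peak 9: d1:2  d2:2  d3:9  d4:4  d5:4  d6:0  d7:0  d8:0  d9:0.
Shift B→4.
Schedule C@1, D@2, A@3, B@4: d1:2  d2:2  d3:5  d4:4  d5:4  d6:4  d7:0  d8:0  d9:0 — peak 5.

5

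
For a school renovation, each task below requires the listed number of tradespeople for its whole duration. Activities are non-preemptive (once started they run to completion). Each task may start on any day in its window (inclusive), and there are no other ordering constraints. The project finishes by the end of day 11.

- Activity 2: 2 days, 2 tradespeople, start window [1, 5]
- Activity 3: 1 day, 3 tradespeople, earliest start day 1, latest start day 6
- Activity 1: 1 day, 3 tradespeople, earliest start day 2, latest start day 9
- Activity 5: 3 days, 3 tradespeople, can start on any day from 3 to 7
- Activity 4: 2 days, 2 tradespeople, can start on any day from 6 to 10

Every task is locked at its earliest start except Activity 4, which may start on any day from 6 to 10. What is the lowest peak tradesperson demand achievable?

5

Activity 4@6: d1:5  d2:5  d3:3  d4:3  d5:3  d6:2  d7:2  d8:0  d9:0  d10:0  d11:0 → peak 5
Activity 4@7: d1:5  d2:5  d3:3  d4:3  d5:3  d6:0  d7:2  d8:2  d9:0  d10:0  d11:0 → peak 5
Activity 4@8: d1:5  d2:5  d3:3  d4:3  d5:3  d6:0  d7:0  d8:2  d9:2  d10:0  d11:0 → peak 5
Activity 4@9: d1:5  d2:5  d3:3  d4:3  d5:3  d6:0  d7:0  d8:0  d9:2  d10:2  d11:0 → peak 5
Activity 4@10: d1:5  d2:5  d3:3  d4:3  d5:3  d6:0  d7:0  d8:0  d9:0  d10:2  d11:2 → peak 5
Best is Activity 4@6, peak 5.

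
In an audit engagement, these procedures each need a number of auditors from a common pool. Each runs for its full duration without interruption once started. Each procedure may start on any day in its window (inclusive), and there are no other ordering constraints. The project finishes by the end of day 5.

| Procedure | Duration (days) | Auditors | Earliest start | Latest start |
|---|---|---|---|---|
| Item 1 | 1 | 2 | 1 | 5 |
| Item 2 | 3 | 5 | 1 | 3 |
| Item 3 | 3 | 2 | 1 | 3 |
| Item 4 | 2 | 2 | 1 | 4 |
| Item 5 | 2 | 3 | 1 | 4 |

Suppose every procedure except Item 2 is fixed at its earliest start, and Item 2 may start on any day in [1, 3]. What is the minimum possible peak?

9

Item 2@1: d1:14  d2:12  d3:7  d4:0  d5:0 → peak 14
Item 2@2: d1:9  d2:12  d3:7  d4:5  d5:0 → peak 12
Item 2@3: d1:9  d2:7  d3:7  d4:5  d5:5 → peak 9
Best is Item 2@3, peak 9.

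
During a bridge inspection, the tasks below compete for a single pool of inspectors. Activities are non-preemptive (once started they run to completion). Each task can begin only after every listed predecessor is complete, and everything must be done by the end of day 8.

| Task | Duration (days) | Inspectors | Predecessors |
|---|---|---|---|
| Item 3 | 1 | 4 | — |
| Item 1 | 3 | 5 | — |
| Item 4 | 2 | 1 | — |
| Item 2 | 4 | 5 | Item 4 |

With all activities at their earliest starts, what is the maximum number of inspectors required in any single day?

10

Early-start schedule: Item 3@1, Item 1@1, Item 4@1, Item 2@3.
Load per day: day 1: 10, day 2: 6, day 3: 10, day 4: 5, day 5: 5, day 6: 5, day 7: 0, day 8: 0.
Peak is 10.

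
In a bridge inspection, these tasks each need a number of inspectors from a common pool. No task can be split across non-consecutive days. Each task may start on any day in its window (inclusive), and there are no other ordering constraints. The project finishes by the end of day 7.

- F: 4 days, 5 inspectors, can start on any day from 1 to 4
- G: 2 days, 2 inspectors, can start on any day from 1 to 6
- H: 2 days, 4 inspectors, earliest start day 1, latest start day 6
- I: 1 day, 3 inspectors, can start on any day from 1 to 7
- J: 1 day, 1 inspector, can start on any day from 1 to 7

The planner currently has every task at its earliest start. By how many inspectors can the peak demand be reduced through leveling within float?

9

Early-start peak: d1:15  d2:11  d3:5  d4:5  d5:0  d6:0  d7:0 ⇒ 15.
Leveled (F@1, G@5, H@5, I@7, J@1): d1:6  d2:5  d3:5  d4:5  d5:6  d6:6  d7:3 ⇒ 6.
Reduction 15 − 6 = 9.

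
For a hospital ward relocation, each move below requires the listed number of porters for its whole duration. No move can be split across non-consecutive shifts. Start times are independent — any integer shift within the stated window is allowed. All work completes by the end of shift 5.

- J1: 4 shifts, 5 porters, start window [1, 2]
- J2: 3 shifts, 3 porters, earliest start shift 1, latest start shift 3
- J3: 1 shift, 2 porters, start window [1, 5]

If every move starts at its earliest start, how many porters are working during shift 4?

At early start, shift 4 has: J1.
Demand: 5 = 5.

5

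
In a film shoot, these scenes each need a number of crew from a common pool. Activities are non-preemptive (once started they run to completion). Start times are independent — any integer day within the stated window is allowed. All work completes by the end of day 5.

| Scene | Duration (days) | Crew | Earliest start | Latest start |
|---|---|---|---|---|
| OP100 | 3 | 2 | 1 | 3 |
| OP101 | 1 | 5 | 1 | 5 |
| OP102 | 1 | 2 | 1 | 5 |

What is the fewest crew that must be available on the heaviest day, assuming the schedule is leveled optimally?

Early-start (OP100@1, OP101@1, OP102@1) gives peak 9: d1:9  d2:2  d3:2  d4:0  d5:0.
Shift OP101→4.
Schedule OP100@1, OP101@4, OP102@1: d1:4  d2:2  d3:2  d4:5  d5:0 — peak 5.

5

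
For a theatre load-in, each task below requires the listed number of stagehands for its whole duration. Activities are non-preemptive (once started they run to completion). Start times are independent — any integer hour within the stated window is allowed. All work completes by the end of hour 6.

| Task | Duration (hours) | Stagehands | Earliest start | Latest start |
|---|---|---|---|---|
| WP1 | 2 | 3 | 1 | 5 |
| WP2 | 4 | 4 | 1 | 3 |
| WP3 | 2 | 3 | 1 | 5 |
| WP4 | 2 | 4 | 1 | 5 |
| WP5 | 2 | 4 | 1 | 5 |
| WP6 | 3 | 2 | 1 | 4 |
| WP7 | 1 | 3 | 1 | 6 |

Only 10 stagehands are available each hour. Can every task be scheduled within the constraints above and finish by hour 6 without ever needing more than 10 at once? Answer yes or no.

yes

Schedule WP1@1, WP2@1, WP3@1, WP4@3, WP5@5, WP6@3, WP7@5: h1:10  h2:10  h3:10  h4:10  h5:9  h6:4 — peak 10 ≤ 10.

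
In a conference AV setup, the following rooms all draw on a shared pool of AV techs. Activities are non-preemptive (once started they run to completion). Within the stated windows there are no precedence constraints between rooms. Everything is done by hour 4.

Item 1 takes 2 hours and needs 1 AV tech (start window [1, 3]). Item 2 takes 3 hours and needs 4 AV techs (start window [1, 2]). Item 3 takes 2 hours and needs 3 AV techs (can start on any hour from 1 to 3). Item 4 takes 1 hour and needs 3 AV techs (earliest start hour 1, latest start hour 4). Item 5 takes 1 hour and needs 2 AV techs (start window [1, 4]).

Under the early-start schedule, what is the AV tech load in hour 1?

At early start, hour 1 has: Item 1, Item 2, Item 3, Item 4, Item 5.
Demand: 1 + 4 + 3 + 3 + 2 = 13.

13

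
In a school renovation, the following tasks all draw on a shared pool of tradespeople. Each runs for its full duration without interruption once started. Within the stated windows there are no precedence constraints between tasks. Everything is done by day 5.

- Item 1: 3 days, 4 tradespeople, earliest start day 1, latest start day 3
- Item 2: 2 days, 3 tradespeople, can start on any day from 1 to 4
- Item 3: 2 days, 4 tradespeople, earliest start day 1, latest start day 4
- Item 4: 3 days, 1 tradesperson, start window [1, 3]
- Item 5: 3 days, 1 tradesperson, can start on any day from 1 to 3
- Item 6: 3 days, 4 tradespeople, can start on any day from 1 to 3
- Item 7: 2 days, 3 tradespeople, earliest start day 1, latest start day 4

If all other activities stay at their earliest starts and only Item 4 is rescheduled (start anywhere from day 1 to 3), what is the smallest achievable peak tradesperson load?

19

Item 4@1: d1:20  d2:20  d3:10  d4:0  d5:0 → peak 20
Item 4@2: d1:19  d2:20  d3:10  d4:1  d5:0 → peak 20
Item 4@3: d1:19  d2:19  d3:10  d4:1  d5:1 → peak 19
Best is Item 4@3, peak 19.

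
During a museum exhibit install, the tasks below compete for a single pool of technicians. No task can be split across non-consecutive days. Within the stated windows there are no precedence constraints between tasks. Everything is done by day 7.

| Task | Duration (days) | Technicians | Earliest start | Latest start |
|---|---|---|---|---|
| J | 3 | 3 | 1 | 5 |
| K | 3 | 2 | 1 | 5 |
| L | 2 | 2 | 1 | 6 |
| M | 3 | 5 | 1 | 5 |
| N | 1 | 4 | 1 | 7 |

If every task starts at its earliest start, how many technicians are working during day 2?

12

At early start, day 2 has: J, K, L, M.
Demand: 3 + 2 + 2 + 5 = 12.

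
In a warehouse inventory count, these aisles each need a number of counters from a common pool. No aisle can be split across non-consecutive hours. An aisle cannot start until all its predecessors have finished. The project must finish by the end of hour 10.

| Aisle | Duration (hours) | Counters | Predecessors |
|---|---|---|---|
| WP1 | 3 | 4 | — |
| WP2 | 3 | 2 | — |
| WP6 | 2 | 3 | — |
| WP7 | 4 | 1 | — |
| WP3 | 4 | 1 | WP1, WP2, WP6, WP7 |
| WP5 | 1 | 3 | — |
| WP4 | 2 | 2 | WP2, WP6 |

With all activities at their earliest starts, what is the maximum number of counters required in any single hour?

13

Early-start schedule: WP1@1, WP2@1, WP6@1, WP7@1, WP3@5, WP5@1, WP4@4.
Load per hour: hour 1: 13, hour 2: 10, hour 3: 7, hour 4: 3, hour 5: 3, hour 6: 1, hour 7: 1, hour 8: 1, hour 9: 0, hour 10: 0.
Peak is 13.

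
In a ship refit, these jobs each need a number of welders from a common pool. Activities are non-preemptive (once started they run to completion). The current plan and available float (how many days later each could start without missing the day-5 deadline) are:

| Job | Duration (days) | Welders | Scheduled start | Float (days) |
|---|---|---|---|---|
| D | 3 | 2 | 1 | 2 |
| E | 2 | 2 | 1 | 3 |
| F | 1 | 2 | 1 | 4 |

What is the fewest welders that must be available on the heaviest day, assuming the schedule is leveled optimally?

4

Early-start (D@1, E@1, F@1) gives peak 6: d1:6  d2:4  d3:2  d4:0  d5:0.
Shift F→3.
Schedule D@1, E@1, F@3: d1:4  d2:4  d3:4  d4:0  d5:0 — peak 4.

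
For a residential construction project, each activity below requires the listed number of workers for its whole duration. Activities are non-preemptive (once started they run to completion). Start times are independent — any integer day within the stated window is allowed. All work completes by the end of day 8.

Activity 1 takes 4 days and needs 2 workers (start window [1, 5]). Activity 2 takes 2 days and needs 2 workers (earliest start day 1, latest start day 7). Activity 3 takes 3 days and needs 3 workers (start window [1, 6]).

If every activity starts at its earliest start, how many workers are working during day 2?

7

At early start, day 2 has: Activity 1, Activity 2, Activity 3.
Demand: 2 + 2 + 3 = 7.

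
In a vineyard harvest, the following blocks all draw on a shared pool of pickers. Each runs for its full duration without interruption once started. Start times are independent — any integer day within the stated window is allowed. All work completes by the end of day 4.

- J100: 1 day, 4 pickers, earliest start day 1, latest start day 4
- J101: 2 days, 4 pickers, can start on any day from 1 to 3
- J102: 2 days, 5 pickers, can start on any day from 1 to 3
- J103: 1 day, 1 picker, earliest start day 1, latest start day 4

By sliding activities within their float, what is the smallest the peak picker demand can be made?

Early-start (J100@1, J101@1, J102@1, J103@1) gives peak 14: d1:14  d2:9  d3:0  d4:0.
Shift J102→3, J103→2.
Schedule J100@1, J101@1, J102@3, J103@2: d1:8  d2:5  d3:5  d4:5 — peak 8.

8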